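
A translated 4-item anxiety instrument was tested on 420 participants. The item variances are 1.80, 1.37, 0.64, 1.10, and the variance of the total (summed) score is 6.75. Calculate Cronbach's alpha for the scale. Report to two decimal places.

Cronbach's alpha = 0.36

ΣVar(i) = 1.80 + 1.37 + 0.64 + 1.10 = 4.91
α = (k/(k−1))·(1 − ΣVar(i)/σ²_total) = (4/3)·(1 − 4.91/6.75) = 0.36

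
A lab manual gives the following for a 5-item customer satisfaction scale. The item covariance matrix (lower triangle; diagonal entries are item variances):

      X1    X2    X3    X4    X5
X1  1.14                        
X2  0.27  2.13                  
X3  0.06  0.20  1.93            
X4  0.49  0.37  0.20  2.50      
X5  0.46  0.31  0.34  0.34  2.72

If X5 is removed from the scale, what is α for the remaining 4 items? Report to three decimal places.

α = 0.390

Remaining items: X1, X2, X3, X4 (k = 4).
sum of item variances = 1.14 + 2.13 + 1.93 + 2.50 = 7.70
σ²_T = 7.70 + 2 × 1.59 = 10.88
α (item deleted) = (4/3)·(1 − 7.70/10.88) = 0.390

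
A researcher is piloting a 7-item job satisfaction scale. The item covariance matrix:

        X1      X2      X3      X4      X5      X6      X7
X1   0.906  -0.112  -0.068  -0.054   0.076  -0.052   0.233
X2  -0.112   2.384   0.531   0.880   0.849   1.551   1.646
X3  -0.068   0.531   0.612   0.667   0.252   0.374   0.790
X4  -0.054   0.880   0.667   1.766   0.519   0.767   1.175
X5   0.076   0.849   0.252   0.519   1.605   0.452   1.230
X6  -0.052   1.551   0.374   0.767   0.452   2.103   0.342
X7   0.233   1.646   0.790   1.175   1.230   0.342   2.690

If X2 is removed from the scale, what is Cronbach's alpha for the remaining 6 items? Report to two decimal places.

Cronbach's alpha = 0.70

Remaining items: X1, X3, X4, X5, X6, X7 (k = 6).
ΣVar(i) = 0.906 + 0.612 + 1.766 + 1.605 + 2.103 + 2.690 = 9.682
σ²_T = 9.682 + 2 × 6.703 = 23.088
α (item deleted) = (6/5)·(1 − 9.682/23.088) = 0.70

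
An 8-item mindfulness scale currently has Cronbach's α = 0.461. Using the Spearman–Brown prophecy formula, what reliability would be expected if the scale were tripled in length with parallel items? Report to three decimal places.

predicted reliability = 0.720

Length factor m = 3
α' = m·α / (1 + (m−1)·α)
   = 3 × 0.461 / (1 + (3 − 1) × 0.461)
   = 1.3830 / 1.9220 = 0.720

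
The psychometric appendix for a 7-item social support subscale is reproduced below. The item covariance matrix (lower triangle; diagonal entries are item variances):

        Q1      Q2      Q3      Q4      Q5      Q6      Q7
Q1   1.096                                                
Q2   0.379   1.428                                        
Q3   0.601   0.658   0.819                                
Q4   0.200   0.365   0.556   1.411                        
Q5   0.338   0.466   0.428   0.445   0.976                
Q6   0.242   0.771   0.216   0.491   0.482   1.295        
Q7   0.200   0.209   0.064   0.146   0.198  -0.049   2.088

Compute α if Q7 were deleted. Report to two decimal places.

α = 0.78

Remaining items: Q1, Q2, Q3, Q4, Q5, Q6 (k = 6).
sum of item variances = 1.096 + 1.428 + 0.819 + 1.411 + 0.976 + 1.295 = 7.025
σ²_total = 7.025 + 2 × 6.638 = 20.301
α (item deleted) = (6/5)·(1 − 7.025/20.301) = 0.78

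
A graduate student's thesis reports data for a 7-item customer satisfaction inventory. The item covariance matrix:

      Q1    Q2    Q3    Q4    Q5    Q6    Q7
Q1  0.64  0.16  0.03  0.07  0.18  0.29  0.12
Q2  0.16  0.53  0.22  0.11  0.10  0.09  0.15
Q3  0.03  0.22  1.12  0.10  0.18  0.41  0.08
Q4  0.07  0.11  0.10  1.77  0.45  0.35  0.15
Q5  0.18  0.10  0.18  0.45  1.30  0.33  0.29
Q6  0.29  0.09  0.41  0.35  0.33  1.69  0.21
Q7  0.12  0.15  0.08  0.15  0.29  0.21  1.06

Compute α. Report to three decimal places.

α = 0.584

ΣVar(i) = 0.64 + 0.53 + 1.12 + 1.77 + 1.30 + 1.69 + 1.06 = 8.11
Sum of the distinct covariances = 4.07
total variance = 8.11 + 2 × 4.07 = 16.25
α = (k/(k−1))·(1 − ΣVar(i)/total variance) = (7/6)·(1 − 8.11/16.25) = 0.584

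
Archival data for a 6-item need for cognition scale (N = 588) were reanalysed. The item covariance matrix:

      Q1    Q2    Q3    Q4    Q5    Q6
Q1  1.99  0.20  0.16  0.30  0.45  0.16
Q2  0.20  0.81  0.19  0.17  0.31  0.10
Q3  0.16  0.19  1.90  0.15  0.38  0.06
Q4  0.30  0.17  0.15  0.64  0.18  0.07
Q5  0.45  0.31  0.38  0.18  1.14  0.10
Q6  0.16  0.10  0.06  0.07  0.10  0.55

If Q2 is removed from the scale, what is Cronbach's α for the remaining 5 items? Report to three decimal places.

Remaining items: Q1, Q3, Q4, Q5, Q6 (k = 5).
Σσ²ᵢ = 1.99 + 1.90 + 0.64 + 1.14 + 0.55 = 6.22
total variance = 6.22 + 2 × 2.01 = 10.24
α (item deleted) = (5/4)·(1 − 6.22/10.24) = 0.491

Cronbach's α = 0.491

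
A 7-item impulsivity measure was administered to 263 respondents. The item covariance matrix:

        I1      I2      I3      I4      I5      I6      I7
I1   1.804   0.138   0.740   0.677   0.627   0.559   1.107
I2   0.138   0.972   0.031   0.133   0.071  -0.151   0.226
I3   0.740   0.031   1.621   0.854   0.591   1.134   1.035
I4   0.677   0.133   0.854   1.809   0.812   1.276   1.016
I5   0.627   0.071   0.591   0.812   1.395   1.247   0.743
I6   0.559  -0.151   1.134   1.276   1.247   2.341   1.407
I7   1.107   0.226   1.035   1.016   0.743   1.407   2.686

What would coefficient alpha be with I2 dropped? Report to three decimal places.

coefficient alpha = 0.844

Remaining items: I1, I3, I4, I5, I6, I7 (k = 6).
sum of item variances = 1.804 + 1.621 + 1.809 + 1.395 + 2.341 + 2.686 = 11.656
total variance = 11.656 + 2 × 13.825 = 39.306
α (item deleted) = (6/5)·(1 − 11.656/39.306) = 0.844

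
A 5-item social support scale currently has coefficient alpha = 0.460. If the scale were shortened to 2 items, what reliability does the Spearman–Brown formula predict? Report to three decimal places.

Length factor m = 2/5 = 0.4000
α' = m·α / (1 − (1−m)·α)
   = 2/5 × 0.460 / (1 − (1 − 2/5) × 0.460)
   = 0.1840 / 0.7240 = 0.254

predicted reliability = 0.254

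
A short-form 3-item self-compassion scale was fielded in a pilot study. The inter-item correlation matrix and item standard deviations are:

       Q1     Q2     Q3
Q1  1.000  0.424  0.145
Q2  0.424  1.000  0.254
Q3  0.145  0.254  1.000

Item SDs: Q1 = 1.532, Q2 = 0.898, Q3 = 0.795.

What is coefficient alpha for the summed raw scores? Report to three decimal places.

α = 0.498

Σσ²ᵢ = 1.532² + 0.898² + 0.795² = 3.7855
Covariances σ_ij = r_ij · s_i · s_j:
  σ(Q1,Q2) = 0.424 × 1.532 × 0.898 = 0.5833
  σ(Q1,Q3) = 0.145 × 1.532 × 0.795 = 0.1766
  σ(Q2,Q3) = 0.254 × 0.898 × 0.795 = 0.1813
σ²_T = Σσ²ᵢ + 2·Σσ_ij = 3.7855 + 2 × 0.9412 = 5.6679
α = (3/2)·(1 − 3.7855/5.6679) = 0.498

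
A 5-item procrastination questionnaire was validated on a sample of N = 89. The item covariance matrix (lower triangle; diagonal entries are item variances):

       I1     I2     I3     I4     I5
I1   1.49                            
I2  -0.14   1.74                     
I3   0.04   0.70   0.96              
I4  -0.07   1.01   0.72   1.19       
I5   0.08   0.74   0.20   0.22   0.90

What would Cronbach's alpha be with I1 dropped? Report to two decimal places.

α = 0.80

Remaining items: I2, I3, I4, I5 (k = 4).
Σσ²ᵢ = 1.74 + 0.96 + 1.19 + 0.90 = 4.79
σ²_T = 4.79 + 2 × 3.59 = 11.97
α (item deleted) = (4/3)·(1 − 4.79/11.97) = 0.80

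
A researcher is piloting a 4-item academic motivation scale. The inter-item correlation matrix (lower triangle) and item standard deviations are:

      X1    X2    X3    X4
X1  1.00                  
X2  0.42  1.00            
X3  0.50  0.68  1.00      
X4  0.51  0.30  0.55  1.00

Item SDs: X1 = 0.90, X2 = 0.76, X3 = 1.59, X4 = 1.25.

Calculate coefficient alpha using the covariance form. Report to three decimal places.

Σσ²ᵢ = 0.90² + 0.76² + 1.59² + 1.25² = 5.4782
Covariances σ_ij = r_ij · s_i · s_j:
  σ(X1,X2) = 0.42 × 0.90 × 0.76 = 0.2873
  σ(X1,X3) = 0.50 × 0.90 × 1.59 = 0.7155
  σ(X1,X4) = 0.51 × 0.90 × 1.25 = 0.5737
  σ(X2,X3) = 0.68 × 0.76 × 1.59 = 0.8217
  σ(X2,X4) = 0.30 × 0.76 × 1.25 = 0.2850
  σ(X3,X4) = 0.55 × 1.59 × 1.25 = 1.0931
σ²_T = Σσ²ᵢ + 2·Σσ_ij = 5.4782 + 2 × 3.7763 = 13.0308
α = (4/3)·(1 − 5.4782/13.0308) = 0.773

α = 0.773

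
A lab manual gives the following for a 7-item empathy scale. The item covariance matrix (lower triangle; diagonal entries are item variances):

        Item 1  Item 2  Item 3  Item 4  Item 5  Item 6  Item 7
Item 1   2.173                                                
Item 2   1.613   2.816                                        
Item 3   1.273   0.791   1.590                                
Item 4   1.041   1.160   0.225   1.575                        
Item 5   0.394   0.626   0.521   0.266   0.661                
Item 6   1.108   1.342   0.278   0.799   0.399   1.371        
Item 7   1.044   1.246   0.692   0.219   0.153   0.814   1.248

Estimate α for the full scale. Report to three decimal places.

Σσ²ᵢ = 2.173 + 2.816 + 1.590 + 1.575 + 0.661 + 1.371 + 1.248 = 11.434
Sum of off-diagonal covariances = 16.004
σ²_total = 11.434 + 2 × 16.004 = 43.442
α = (k/(k−1))·(1 − Σσ²ᵢ/σ²_total) = (7/6)·(1 − 11.434/43.442) = 0.860

α = 0.860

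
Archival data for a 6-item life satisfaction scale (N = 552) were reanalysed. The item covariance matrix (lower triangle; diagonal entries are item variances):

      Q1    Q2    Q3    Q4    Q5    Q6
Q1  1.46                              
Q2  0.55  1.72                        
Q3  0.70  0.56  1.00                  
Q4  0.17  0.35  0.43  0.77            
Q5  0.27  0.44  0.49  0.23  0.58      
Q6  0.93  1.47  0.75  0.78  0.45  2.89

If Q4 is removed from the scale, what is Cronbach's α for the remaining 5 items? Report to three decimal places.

α = 0.792

Remaining items: Q1, Q2, Q3, Q5, Q6 (k = 5).
sum of item variances = 1.46 + 1.72 + 1.00 + 0.58 + 2.89 = 7.65
σ²_T = 7.65 + 2 × 6.61 = 20.87
α (item deleted) = (5/4)·(1 − 7.65/20.87) = 0.792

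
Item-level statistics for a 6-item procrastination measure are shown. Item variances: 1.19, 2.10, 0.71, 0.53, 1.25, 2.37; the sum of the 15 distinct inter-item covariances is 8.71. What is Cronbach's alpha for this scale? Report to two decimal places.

α = 0.82

Σσ²ᵢ = 1.19 + 2.10 + 0.71 + 0.53 + 1.25 + 2.37 = 8.15
Sum of distinct covariances = 8.71
Var(T) = Σσ²ᵢ + 2·Σcov = 8.15 + 2 × 8.71 = 25.57
α = (6/5)·(1 − 8.15/25.57) = 0.82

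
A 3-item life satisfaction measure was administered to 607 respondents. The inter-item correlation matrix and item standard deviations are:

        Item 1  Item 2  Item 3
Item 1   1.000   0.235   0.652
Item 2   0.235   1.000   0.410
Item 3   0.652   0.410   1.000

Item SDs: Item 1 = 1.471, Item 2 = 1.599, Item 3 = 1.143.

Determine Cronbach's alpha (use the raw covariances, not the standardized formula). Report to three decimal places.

Cronbach's alpha = 0.665

Σσ²ᵢ = 1.471² + 1.599² + 1.143² = 6.0271
Covariances σ_ij = r_ij · s_i · s_j:
  σ(Item 1,Item 2) = 0.235 × 1.471 × 1.599 = 0.5528
  σ(Item 1,Item 3) = 0.652 × 1.471 × 1.143 = 1.0962
  σ(Item 2,Item 3) = 0.410 × 1.599 × 1.143 = 0.7493
σ²_T = Σσ²ᵢ + 2·Σσ_ij = 6.0271 + 2 × 2.3983 = 10.8237
α = (3/2)·(1 − 6.0271/10.8237) = 0.665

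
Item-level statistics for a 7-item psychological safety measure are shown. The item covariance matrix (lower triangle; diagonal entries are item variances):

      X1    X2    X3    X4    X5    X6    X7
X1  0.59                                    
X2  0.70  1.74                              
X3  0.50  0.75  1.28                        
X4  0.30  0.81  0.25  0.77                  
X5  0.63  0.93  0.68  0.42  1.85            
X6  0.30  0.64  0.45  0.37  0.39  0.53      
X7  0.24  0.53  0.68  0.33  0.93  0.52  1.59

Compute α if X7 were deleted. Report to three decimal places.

α = 0.847

Remaining items: X1, X2, X3, X4, X5, X6 (k = 6).
Σσ²ᵢ = 0.59 + 1.74 + 1.28 + 0.77 + 1.85 + 0.53 = 6.76
σ²_total = 6.76 + 2 × 8.12 = 23.00
α (item deleted) = (6/5)·(1 − 6.76/23.00) = 0.847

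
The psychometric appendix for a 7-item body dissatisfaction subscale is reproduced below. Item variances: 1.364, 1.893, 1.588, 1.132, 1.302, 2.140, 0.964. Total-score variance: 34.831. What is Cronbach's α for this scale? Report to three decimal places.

α = 0.819

Σσᵢ² = 1.364 + 1.893 + 1.588 + 1.132 + 1.302 + 2.140 + 0.964 = 10.383
α = (k/(k−1))·(1 − Σσᵢ²/total variance) = (7/6)·(1 − 10.383/34.831) = 0.819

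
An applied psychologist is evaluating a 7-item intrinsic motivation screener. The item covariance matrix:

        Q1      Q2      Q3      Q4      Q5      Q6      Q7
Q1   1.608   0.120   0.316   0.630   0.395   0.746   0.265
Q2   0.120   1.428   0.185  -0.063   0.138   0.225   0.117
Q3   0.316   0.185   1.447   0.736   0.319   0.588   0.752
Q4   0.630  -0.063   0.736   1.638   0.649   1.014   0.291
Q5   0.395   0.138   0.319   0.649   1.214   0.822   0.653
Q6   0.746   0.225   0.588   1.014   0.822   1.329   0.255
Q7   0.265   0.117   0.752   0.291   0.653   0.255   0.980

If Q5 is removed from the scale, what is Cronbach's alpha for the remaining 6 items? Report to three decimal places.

Remaining items: Q1, Q2, Q3, Q4, Q6, Q7 (k = 6).
ΣVar(i) = 1.608 + 1.428 + 1.447 + 1.638 + 1.329 + 0.980 = 8.430
σ²_T = 8.430 + 2 × 6.177 = 20.784
α (item deleted) = (6/5)·(1 − 8.430/20.784) = 0.713

α = 0.713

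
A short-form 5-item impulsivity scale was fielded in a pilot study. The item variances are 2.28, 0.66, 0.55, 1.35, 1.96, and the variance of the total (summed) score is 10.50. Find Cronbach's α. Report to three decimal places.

Cronbach's α = 0.440

ΣVar(i) = 2.28 + 0.66 + 0.55 + 1.35 + 1.96 = 6.80
α = (k/(k−1))·(1 − ΣVar(i)/σ²_T) = (5/4)·(1 − 6.80/10.50) = 0.440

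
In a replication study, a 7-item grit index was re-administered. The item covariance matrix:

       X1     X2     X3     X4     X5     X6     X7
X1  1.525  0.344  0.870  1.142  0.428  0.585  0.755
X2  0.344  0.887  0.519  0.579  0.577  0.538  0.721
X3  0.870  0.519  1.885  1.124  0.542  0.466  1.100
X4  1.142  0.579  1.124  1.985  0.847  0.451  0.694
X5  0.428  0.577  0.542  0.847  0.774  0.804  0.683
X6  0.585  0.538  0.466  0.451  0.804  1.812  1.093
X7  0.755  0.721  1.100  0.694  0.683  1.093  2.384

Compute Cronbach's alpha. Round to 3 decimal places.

sum of item variances = 1.525 + 0.887 + 1.885 + 1.985 + 0.774 + 1.812 + 2.384 = 11.252
Σ_{i<j} σ_ij = 14.862
total variance = 11.252 + 2 × 14.862 = 40.976
α = (k/(k−1))·(1 − sum of item variances/total variance) = (7/6)·(1 − 11.252/40.976) = 0.846

α = 0.846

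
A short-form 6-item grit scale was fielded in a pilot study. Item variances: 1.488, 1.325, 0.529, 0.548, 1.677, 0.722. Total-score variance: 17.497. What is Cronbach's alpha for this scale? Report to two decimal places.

Σσ²ᵢ = 1.488 + 1.325 + 0.529 + 0.548 + 1.677 + 0.722 = 6.289
α = (k/(k−1))·(1 − Σσ²ᵢ/Var(T)) = (6/5)·(1 − 6.289/17.497) = 0.77

α = 0.77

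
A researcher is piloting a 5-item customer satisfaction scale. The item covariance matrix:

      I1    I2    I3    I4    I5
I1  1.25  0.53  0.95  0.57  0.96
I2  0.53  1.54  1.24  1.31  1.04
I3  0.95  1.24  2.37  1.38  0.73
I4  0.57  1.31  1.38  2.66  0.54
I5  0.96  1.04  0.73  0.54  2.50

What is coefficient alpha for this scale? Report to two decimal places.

α = 0.80

ΣVar(i) = 1.25 + 1.54 + 2.37 + 2.66 + 2.50 = 10.32
Sum of the distinct covariances = 9.25
σ²_T = 10.32 + 2 × 9.25 = 28.82
α = (k/(k−1))·(1 − ΣVar(i)/σ²_T) = (5/4)·(1 − 10.32/28.82) = 0.80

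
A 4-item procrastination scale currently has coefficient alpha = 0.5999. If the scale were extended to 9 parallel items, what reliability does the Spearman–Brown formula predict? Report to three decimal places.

predicted reliability = 0.771

Length factor m = 9/4 = 2.2500
α' = m·α / (1 + (m−1)·α)
   = 9/4 × 0.5999 / (1 + (9/4 − 1) × 0.5999)
   = 1.3498 / 1.7499 = 0.771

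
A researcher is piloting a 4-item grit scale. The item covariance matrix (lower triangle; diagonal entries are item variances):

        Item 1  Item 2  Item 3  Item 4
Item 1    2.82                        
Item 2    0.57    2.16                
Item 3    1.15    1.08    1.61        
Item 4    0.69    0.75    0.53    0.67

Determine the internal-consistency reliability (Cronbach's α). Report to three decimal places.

sum of item variances = 2.82 + 2.16 + 1.61 + 0.67 = 7.26
Sum of the distinct covariances = 4.77
total variance = 7.26 + 2 × 4.77 = 16.80
α = (k/(k−1))·(1 − sum of item variances/total variance) = (4/3)·(1 − 7.26/16.80) = 0.757

α = 0.757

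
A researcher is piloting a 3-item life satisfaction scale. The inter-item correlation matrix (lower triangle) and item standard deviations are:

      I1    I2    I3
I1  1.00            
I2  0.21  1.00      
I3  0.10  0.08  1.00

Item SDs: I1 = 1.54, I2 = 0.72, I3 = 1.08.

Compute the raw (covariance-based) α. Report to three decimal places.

Σσ²ᵢ = 1.54² + 0.72² + 1.08² = 4.0564
Covariances σ_ij = r_ij · s_i · s_j:
  σ(I1,I2) = 0.21 × 1.54 × 0.72 = 0.2328
  σ(I1,I3) = 0.10 × 1.54 × 1.08 = 0.1663
  σ(I2,I3) = 0.08 × 0.72 × 1.08 = 0.0622
σ²_T = Σσ²ᵢ + 2·Σσ_ij = 4.0564 + 2 × 0.4613 = 4.9790
α = (3/2)·(1 − 4.0564/4.9790) = 0.278

α = 0.278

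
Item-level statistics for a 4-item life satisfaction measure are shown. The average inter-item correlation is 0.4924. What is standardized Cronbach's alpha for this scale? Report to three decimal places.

Standardized α = k·r̄ / (1 + (k−1)·r̄) = 4 × 0.4924 / (1 + 3 × 0.4924)
  = 1.9696 / 2.4772 = 0.795

standardized Cronbach's alpha = 0.795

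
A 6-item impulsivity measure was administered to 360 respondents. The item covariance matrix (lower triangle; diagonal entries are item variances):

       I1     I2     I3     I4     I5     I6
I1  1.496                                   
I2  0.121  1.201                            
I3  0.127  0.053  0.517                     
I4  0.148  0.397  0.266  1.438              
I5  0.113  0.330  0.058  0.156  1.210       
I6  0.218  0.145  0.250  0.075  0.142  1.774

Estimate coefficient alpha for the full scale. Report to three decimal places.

coefficient alpha = 0.486

Σσᵢ² = 1.496 + 1.201 + 0.517 + 1.438 + 1.210 + 1.774 = 7.636
Sum of off-diagonal covariances = 2.599
Var(T) = 7.636 + 2 × 2.599 = 12.834
α = (k/(k−1))·(1 − Σσᵢ²/Var(T)) = (6/5)·(1 − 7.636/12.834) = 0.486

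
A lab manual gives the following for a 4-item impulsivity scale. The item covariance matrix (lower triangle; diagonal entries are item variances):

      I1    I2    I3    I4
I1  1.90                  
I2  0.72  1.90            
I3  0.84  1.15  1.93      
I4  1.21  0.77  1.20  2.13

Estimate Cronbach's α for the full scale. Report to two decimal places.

Σσᵢ² = 1.90 + 1.90 + 1.93 + 2.13 = 7.86
Sum of the distinct covariances = 5.89
Var(T) = 7.86 + 2 × 5.89 = 19.64
α = (k/(k−1))·(1 − Σσᵢ²/Var(T)) = (4/3)·(1 − 7.86/19.64) = 0.80

α = 0.80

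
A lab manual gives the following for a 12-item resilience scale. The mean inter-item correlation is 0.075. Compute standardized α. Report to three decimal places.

Standardized α = k·r̄ / (1 + (k−1)·r̄) = 12 × 0.075 / (1 + 11 × 0.075)
  = 0.9000 / 1.8250 = 0.493

standardized α = 0.493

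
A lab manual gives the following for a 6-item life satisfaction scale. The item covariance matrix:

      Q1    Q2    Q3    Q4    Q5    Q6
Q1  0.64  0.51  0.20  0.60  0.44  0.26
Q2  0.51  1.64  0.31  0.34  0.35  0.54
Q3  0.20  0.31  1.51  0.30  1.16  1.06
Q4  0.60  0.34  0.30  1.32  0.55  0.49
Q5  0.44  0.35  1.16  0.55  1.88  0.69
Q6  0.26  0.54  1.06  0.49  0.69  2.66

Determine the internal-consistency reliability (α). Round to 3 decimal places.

ΣVar(i) = 0.64 + 1.64 + 1.51 + 1.32 + 1.88 + 2.66 = 9.65
Sum of the distinct covariances = 7.80
σ²_total = 9.65 + 2 × 7.80 = 25.25
α = (k/(k−1))·(1 − ΣVar(i)/σ²_total) = (6/5)·(1 − 9.65/25.25) = 0.741

α = 0.741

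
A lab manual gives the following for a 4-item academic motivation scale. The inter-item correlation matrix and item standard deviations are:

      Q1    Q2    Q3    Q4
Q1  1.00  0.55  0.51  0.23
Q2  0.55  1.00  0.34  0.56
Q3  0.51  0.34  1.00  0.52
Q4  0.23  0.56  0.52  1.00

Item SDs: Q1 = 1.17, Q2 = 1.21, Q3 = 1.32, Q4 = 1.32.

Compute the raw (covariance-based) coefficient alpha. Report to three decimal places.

coefficient alpha = 0.766

Σσ²ᵢ = 1.17² + 1.21² + 1.32² + 1.32² = 6.3178
Covariances σ_ij = r_ij · s_i · s_j:
  σ(Q1,Q2) = 0.55 × 1.17 × 1.21 = 0.7786
  σ(Q1,Q3) = 0.51 × 1.17 × 1.32 = 0.7876
  σ(Q1,Q4) = 0.23 × 1.17 × 1.32 = 0.3552
  σ(Q2,Q3) = 0.34 × 1.21 × 1.32 = 0.5430
  σ(Q2,Q4) = 0.56 × 1.21 × 1.32 = 0.8944
  σ(Q3,Q4) = 0.52 × 1.32 × 1.32 = 0.9060
σ²_T = Σσ²ᵢ + 2·Σσ_ij = 6.3178 + 2 × 4.2648 = 14.8474
α = (4/3)·(1 − 6.3178/14.8474) = 0.766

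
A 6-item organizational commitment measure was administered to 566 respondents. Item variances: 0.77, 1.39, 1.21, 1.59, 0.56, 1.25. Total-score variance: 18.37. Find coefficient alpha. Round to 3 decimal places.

Σσ²ᵢ = 0.77 + 1.39 + 1.21 + 1.59 + 0.56 + 1.25 = 6.77
α = (k/(k−1))·(1 − Σσ²ᵢ/Var(T)) = (6/5)·(1 − 6.77/18.37) = 0.758

α = 0.758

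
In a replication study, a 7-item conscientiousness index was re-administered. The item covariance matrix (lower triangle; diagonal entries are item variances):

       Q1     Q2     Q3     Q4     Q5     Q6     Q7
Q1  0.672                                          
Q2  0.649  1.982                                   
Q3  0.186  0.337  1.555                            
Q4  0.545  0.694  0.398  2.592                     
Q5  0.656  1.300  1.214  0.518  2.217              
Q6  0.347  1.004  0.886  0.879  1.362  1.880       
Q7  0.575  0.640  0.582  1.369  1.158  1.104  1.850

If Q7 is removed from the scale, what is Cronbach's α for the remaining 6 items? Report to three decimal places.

Remaining items: Q1, Q2, Q3, Q4, Q5, Q6 (k = 6).
sum of item variances = 0.672 + 1.982 + 1.555 + 2.592 + 2.217 + 1.880 = 10.898
total variance = 10.898 + 2 × 10.975 = 32.848
α (item deleted) = (6/5)·(1 − 10.898/32.848) = 0.802

Cronbach's α = 0.802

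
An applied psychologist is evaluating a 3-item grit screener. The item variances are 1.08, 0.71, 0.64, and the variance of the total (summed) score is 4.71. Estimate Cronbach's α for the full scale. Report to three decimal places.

ΣVar(i) = 1.08 + 0.71 + 0.64 = 2.43
α = (k/(k−1))·(1 − ΣVar(i)/σ²_total) = (3/2)·(1 − 2.43/4.71) = 0.726

Cronbach's α = 0.726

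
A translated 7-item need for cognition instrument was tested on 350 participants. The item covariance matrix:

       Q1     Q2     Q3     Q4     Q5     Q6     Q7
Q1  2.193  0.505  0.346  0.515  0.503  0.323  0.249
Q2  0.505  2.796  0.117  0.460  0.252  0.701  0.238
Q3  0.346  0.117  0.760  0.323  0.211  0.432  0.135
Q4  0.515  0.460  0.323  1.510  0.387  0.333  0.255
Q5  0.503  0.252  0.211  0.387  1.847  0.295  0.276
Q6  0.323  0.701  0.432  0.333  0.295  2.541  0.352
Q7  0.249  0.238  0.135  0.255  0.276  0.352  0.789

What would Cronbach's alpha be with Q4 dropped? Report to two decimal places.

α = 0.57

Remaining items: Q1, Q2, Q3, Q5, Q6, Q7 (k = 6).
Σσ²ᵢ = 2.193 + 2.796 + 0.760 + 1.847 + 2.541 + 0.789 = 10.926
total variance = 10.926 + 2 × 4.935 = 20.796
α (item deleted) = (6/5)·(1 − 10.926/20.796) = 0.57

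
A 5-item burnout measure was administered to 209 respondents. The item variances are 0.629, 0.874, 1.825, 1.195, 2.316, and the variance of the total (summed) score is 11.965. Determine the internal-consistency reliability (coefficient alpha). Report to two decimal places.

sum of item variances = 0.629 + 0.874 + 1.825 + 1.195 + 2.316 = 6.839
α = (k/(k−1))·(1 − sum of item variances/σ²_total) = (5/4)·(1 − 6.839/11.965) = 0.54

coefficient alpha = 0.54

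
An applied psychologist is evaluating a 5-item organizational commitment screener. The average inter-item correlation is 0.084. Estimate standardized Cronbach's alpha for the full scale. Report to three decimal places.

standardized Cronbach's alpha = 0.314

Standardized α = k·r̄ / (1 + (k−1)·r̄) = 5 × 0.084 / (1 + 4 × 0.084)
  = 0.4200 / 1.3360 = 0.314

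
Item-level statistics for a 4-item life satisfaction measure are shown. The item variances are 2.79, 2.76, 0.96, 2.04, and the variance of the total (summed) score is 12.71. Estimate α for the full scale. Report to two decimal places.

α = 0.44

ΣVar(i) = 2.79 + 2.76 + 0.96 + 2.04 = 8.55
α = (k/(k−1))·(1 − ΣVar(i)/total variance) = (4/3)·(1 − 8.55/12.71) = 0.44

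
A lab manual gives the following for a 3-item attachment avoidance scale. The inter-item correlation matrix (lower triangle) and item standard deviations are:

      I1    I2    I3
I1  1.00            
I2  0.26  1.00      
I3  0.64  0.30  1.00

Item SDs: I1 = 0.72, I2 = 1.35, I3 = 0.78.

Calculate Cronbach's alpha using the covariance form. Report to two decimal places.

Σσ²ᵢ = 0.72² + 1.35² + 0.78² = 2.9493
Covariances σ_ij = r_ij · s_i · s_j:
  σ(I1,I2) = 0.26 × 0.72 × 1.35 = 0.2527
  σ(I1,I3) = 0.64 × 0.72 × 0.78 = 0.3594
  σ(I2,I3) = 0.30 × 1.35 × 0.78 = 0.3159
σ²_T = Σσ²ᵢ + 2·Σσ_ij = 2.9493 + 2 × 0.9280 = 4.8053
α = (3/2)·(1 − 2.9493/4.8053) = 0.58

α = 0.58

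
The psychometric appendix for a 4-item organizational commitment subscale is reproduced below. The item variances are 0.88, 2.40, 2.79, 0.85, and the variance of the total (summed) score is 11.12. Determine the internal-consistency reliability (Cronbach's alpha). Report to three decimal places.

Σσᵢ² = 0.88 + 2.40 + 2.79 + 0.85 = 6.92
α = (k/(k−1))·(1 − Σσᵢ²/σ²_total) = (4/3)·(1 − 6.92/11.12) = 0.504

α = 0.504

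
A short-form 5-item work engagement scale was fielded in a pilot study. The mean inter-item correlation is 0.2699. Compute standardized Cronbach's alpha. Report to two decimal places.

Standardized α = k·r̄ / (1 + (k−1)·r̄) = 5 × 0.2699 / (1 + 4 × 0.2699)
  = 1.3495 / 2.0796 = 0.65

α = 0.65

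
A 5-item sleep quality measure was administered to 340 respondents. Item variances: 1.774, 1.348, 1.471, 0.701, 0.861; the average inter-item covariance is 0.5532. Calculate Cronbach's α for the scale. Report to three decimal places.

Cronbach's α = 0.803

ΣVar(i) = 1.774 + 1.348 + 1.471 + 0.701 + 0.861 = 6.155
Sum of the 10 distinct covariances = 10 × 0.5532 = 5.5320
total variance = ΣVar(i) + 2·Σcov = 6.155 + 2 × 5.5320 = 17.2190
α = (5/4)·(1 − 6.155/17.2190) = 0.803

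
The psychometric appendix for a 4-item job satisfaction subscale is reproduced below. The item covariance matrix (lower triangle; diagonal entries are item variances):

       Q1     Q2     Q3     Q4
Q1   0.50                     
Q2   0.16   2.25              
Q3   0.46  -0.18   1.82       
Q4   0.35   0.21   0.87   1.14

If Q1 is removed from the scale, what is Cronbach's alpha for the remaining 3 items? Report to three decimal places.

Remaining items: Q2, Q3, Q4 (k = 3).
Σσ²ᵢ = 2.25 + 1.82 + 1.14 = 5.21
total variance = 5.21 + 2 × 0.90 = 7.01
α (item deleted) = (3/2)·(1 − 5.21/7.01) = 0.385

α = 0.385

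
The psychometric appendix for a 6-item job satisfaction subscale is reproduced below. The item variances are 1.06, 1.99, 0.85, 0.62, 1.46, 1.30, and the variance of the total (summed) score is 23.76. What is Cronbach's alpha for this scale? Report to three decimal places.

ΣVar(i) = 1.06 + 1.99 + 0.85 + 0.62 + 1.46 + 1.30 = 7.28
α = (k/(k−1))·(1 − ΣVar(i)/total variance) = (6/5)·(1 − 7.28/23.76) = 0.832

α = 0.832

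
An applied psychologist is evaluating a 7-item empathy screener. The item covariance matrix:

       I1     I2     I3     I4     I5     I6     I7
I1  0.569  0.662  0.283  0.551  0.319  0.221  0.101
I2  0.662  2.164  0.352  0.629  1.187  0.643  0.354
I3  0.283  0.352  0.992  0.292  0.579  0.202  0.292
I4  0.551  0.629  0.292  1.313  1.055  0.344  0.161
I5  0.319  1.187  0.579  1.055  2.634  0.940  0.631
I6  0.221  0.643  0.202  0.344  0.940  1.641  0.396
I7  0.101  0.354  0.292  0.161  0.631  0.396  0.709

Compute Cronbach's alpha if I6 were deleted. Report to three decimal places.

α = 0.768

Remaining items: I1, I2, I3, I4, I5, I7 (k = 6).
Σσᵢ² = 0.569 + 2.164 + 0.992 + 1.313 + 2.634 + 0.709 = 8.381
Var(T) = 8.381 + 2 × 7.448 = 23.277
α (item deleted) = (6/5)·(1 − 8.381/23.277) = 0.768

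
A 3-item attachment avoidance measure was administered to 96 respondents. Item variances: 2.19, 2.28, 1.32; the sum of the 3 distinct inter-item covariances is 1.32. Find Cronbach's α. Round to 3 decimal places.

Cronbach's α = 0.470

Σσ²ᵢ = 2.19 + 2.28 + 1.32 = 5.79
Sum of distinct covariances = 1.32
σ²_total = Σσ²ᵢ + 2·Σcov = 5.79 + 2 × 1.32 = 8.43
α = (3/2)·(1 − 5.79/8.43) = 0.470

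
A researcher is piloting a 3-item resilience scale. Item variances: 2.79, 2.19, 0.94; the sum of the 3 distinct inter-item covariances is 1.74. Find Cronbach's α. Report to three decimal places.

α = 0.555

sum of item variances = 2.79 + 2.19 + 0.94 = 5.92
Sum of distinct covariances = 1.74
σ²_total = sum of item variances + 2·Σcov = 5.92 + 2 × 1.74 = 9.40
α = (3/2)·(1 − 5.92/9.40) = 0.555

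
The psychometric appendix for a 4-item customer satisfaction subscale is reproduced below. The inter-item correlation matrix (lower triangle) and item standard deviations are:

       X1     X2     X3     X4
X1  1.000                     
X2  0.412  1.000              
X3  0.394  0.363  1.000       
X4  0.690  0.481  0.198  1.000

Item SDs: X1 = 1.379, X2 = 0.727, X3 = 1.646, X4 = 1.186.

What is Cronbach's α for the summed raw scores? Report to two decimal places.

α = 0.70

Σσ²ᵢ = 1.379² + 0.727² + 1.646² + 1.186² = 6.5461
Covariances σ_ij = r_ij · s_i · s_j:
  σ(X1,X2) = 0.412 × 1.379 × 0.727 = 0.4130
  σ(X1,X3) = 0.394 × 1.379 × 1.646 = 0.8943
  σ(X1,X4) = 0.690 × 1.379 × 1.186 = 1.1285
  σ(X2,X3) = 0.363 × 0.727 × 1.646 = 0.4344
  σ(X2,X4) = 0.481 × 0.727 × 1.186 = 0.4147
  σ(X3,X4) = 0.198 × 1.646 × 1.186 = 0.3865
σ²_T = Σσ²ᵢ + 2·Σσ_ij = 6.5461 + 2 × 3.6714 = 13.8889
α = (4/3)·(1 − 6.5461/13.8889) = 0.70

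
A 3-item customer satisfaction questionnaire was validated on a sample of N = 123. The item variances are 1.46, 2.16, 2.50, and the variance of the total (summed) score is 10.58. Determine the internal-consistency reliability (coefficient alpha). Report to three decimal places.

ΣVar(i) = 1.46 + 2.16 + 2.50 = 6.12
α = (k/(k−1))·(1 − ΣVar(i)/σ²_total) = (3/2)·(1 − 6.12/10.58) = 0.632

coefficient alpha = 0.632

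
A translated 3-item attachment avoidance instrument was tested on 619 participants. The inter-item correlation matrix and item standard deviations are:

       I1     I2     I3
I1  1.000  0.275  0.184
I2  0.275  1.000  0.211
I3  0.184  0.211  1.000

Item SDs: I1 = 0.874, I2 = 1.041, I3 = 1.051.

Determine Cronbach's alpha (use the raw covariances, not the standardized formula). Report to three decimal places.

Cronbach's alpha = 0.459

Σσ²ᵢ = 0.874² + 1.041² + 1.051² = 2.9522
Covariances σ_ij = r_ij · s_i · s_j:
  σ(I1,I2) = 0.275 × 0.874 × 1.041 = 0.2502
  σ(I1,I3) = 0.184 × 0.874 × 1.051 = 0.1690
  σ(I2,I3) = 0.211 × 1.041 × 1.051 = 0.2309
σ²_T = Σσ²ᵢ + 2·Σσ_ij = 2.9522 + 2 × 0.6501 = 4.2524
α = (3/2)·(1 − 2.9522/4.2524) = 0.459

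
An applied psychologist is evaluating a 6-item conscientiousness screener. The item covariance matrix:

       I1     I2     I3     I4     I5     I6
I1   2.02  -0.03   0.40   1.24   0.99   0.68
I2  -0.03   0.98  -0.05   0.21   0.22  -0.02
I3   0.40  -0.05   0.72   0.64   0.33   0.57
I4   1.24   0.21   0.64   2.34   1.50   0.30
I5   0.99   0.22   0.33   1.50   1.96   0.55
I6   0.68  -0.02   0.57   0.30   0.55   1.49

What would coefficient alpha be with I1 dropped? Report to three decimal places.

Remaining items: I2, I3, I4, I5, I6 (k = 5).
Σσ²ᵢ = 0.98 + 0.72 + 2.34 + 1.96 + 1.49 = 7.49
total variance = 7.49 + 2 × 4.25 = 15.99
α (item deleted) = (5/4)·(1 − 7.49/15.99) = 0.664

α = 0.664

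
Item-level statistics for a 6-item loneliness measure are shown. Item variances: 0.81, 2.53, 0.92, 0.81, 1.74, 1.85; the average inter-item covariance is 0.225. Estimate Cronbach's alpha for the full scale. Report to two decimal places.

Cronbach's alpha = 0.53

Σσᵢ² = 0.81 + 2.53 + 0.92 + 0.81 + 1.74 + 1.85 = 8.66
Sum of the 15 distinct covariances = 15 × 0.225 = 3.375
σ²_total = Σσᵢ² + 2·Σcov = 8.66 + 2 × 3.375 = 15.410
α = (6/5)·(1 − 8.66/15.410) = 0.53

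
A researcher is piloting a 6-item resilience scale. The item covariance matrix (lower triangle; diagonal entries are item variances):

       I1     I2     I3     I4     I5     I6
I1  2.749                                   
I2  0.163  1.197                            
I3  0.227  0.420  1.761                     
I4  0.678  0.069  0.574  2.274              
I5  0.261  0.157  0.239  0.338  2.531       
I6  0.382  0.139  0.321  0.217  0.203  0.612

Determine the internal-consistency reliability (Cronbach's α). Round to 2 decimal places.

Σσᵢ² = 2.749 + 1.197 + 1.761 + 2.274 + 2.531 + 0.612 = 11.124
Sum of the distinct covariances = 4.388
σ²_T = 11.124 + 2 × 4.388 = 19.900
α = (k/(k−1))·(1 − Σσᵢ²/σ²_T) = (6/5)·(1 − 11.124/19.900) = 0.53

α = 0.53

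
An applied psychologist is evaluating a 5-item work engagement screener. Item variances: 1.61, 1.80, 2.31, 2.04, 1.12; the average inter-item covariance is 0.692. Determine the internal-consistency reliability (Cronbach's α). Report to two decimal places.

ΣVar(i) = 1.61 + 1.80 + 2.31 + 2.04 + 1.12 = 8.88
Sum of the 10 distinct covariances = 10 × 0.692 = 6.920
σ²_T = ΣVar(i) + 2·Σcov = 8.88 + 2 × 6.920 = 22.720
α = (5/4)·(1 − 8.88/22.720) = 0.76

Cronbach's α = 0.76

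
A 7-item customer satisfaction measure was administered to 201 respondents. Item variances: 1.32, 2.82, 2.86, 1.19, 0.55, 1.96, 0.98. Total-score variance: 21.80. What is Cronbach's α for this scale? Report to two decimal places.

Cronbach's α = 0.54

ΣVar(i) = 1.32 + 2.82 + 2.86 + 1.19 + 0.55 + 1.96 + 0.98 = 11.68
α = (k/(k−1))·(1 − ΣVar(i)/total variance) = (7/6)·(1 − 11.68/21.80) = 0.54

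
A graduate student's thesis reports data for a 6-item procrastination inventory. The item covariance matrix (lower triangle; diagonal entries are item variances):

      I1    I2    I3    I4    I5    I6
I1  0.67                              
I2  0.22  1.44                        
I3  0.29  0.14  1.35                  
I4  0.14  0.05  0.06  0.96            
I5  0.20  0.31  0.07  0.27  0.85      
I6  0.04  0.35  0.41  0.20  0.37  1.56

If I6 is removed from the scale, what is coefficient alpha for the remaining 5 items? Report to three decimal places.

α = 0.499

Remaining items: I1, I2, I3, I4, I5 (k = 5).
Σσᵢ² = 0.67 + 1.44 + 1.35 + 0.96 + 0.85 = 5.27
total variance = 5.27 + 2 × 1.75 = 8.77
α (item deleted) = (5/4)·(1 − 5.27/8.77) = 0.499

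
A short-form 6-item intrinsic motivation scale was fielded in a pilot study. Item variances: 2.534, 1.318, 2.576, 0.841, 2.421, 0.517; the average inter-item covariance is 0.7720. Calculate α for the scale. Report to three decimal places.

α = 0.833

Σσ²ᵢ = 2.534 + 1.318 + 2.576 + 0.841 + 2.421 + 0.517 = 10.207
Sum of the 15 distinct covariances = 15 × 0.7720 = 11.5800
Var(T) = Σσ²ᵢ + 2·Σcov = 10.207 + 2 × 11.5800 = 33.3670
α = (6/5)·(1 − 10.207/33.3670) = 0.833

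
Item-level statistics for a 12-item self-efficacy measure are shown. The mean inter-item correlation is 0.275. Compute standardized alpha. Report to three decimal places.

Standardized α = k·r̄ / (1 + (k−1)·r̄) = 12 × 0.275 / (1 + 11 × 0.275)
  = 3.3000 / 4.0250 = 0.820

standardized alpha = 0.820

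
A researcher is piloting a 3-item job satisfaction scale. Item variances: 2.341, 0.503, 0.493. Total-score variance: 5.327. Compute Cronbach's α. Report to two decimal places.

sum of item variances = 2.341 + 0.503 + 0.493 = 3.337
α = (k/(k−1))·(1 − sum of item variances/σ²_total) = (3/2)·(1 − 3.337/5.327) = 0.56

α = 0.56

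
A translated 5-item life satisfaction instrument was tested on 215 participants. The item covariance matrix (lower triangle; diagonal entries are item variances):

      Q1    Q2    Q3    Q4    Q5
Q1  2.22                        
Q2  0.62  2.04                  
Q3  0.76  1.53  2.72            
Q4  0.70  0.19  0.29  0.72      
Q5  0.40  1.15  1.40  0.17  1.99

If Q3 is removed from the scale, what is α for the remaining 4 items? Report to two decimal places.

Remaining items: Q1, Q2, Q4, Q5 (k = 4).
ΣVar(i) = 2.22 + 2.04 + 0.72 + 1.99 = 6.97
Var(T) = 6.97 + 2 × 3.23 = 13.43
α (item deleted) = (4/3)·(1 − 6.97/13.43) = 0.64

α = 0.64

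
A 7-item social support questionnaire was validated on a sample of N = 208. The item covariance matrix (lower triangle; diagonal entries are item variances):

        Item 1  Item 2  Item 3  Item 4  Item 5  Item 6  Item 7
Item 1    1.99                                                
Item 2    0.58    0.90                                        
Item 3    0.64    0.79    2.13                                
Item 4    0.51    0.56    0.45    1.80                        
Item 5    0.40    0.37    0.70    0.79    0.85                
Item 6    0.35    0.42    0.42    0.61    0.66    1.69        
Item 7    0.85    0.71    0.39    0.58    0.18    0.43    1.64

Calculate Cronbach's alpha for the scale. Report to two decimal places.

Cronbach's alpha = 0.79

Σσ²ᵢ = 1.99 + 0.90 + 2.13 + 1.80 + 0.85 + 1.69 + 1.64 = 11.00
Σ_{i<j} σ_ij = 11.39
Var(T) = 11.00 + 2 × 11.39 = 33.78
α = (k/(k−1))·(1 − Σσ²ᵢ/Var(T)) = (7/6)·(1 − 11.00/33.78) = 0.79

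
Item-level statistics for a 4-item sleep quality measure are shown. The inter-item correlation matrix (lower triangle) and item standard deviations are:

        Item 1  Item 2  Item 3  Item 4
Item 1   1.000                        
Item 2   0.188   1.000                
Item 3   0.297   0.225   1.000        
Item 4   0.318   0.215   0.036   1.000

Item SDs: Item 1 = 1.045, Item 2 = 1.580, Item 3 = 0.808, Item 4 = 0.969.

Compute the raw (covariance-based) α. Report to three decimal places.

Σσ²ᵢ = 1.045² + 1.580² + 0.808² + 0.969² = 5.1803
Covariances σ_ij = r_ij · s_i · s_j:
  σ(Item 1,Item 2) = 0.188 × 1.045 × 1.580 = 0.3104
  σ(Item 1,Item 3) = 0.297 × 1.045 × 0.808 = 0.2508
  σ(Item 1,Item 4) = 0.318 × 1.045 × 0.969 = 0.3220
  σ(Item 2,Item 3) = 0.225 × 1.580 × 0.808 = 0.2872
  σ(Item 2,Item 4) = 0.215 × 1.580 × 0.969 = 0.3292
  σ(Item 3,Item 4) = 0.036 × 0.808 × 0.969 = 0.0282
σ²_T = Σσ²ᵢ + 2·Σσ_ij = 5.1803 + 2 × 1.5278 = 8.2359
α = (4/3)·(1 − 5.1803/8.2359) = 0.495

α = 0.495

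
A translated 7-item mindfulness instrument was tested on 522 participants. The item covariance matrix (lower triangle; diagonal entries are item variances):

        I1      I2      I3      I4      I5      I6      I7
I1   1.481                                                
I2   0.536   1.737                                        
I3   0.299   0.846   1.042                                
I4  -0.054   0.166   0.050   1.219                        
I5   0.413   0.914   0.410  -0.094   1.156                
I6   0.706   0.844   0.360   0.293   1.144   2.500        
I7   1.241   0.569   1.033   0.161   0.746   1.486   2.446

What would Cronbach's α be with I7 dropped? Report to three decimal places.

Remaining items: I1, I2, I3, I4, I5, I6 (k = 6).
sum of item variances = 1.481 + 1.737 + 1.042 + 1.219 + 1.156 + 2.500 = 9.135
σ²_total = 9.135 + 2 × 6.833 = 22.801
α (item deleted) = (6/5)·(1 − 9.135/22.801) = 0.719

Cronbach's α = 0.719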